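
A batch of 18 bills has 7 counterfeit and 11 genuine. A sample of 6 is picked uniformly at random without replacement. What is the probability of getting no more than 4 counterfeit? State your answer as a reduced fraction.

77/78

There are C(18,6) = 18564 ways to choose the 6.
Favorable selections (no more than 4 counterfeit): C(7,0)·C(11,6) + C(7,1)·C(11,5) + C(7,2)·C(11,4) + C(7,3)·C(11,3) + C(7,4)·C(11,2) = 462 + 3234 + 6930 + 5775 + 1925 = 18326.
Probability = 18326/18564 = 77/78.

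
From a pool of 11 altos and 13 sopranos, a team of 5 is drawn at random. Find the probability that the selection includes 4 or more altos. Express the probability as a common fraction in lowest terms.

18/161

Total selections: C(24,5) = 42504.
Favorable selections (4 or more altos): C(11,4)·C(13,1) + C(11,5)·C(13,0) = 4290 + 462 = 4752.
Probability = 4752/42504 = 18/161.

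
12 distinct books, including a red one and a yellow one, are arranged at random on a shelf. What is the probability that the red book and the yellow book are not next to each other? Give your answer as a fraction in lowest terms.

5/6

There are 12! = 479001600 arrangements.
Arrangements with the red book and the yellow book adjacent: 2·11! = 79833600.
So not adjacent: 479001600 − 79833600 = 399168000, probability 399168000/479001600 = 5/6.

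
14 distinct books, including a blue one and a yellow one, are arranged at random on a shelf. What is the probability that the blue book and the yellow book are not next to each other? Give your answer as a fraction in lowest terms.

There are 14! = 87178291200 arrangements.
Arrangements with the blue book and the yellow book adjacent: 2·13! = 12454041600.
So not adjacent: 87178291200 − 12454041600 = 74724249600, probability 74724249600/87178291200 = 6/7.

6/7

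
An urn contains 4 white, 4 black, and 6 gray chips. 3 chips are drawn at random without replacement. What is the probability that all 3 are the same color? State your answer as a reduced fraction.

1/13

There are C(14,3) = 364 ways to draw 3 chips.
All same color: C(4,3) + C(4,3) + C(6,3) = 4 + 4 + 20 = 28.
Probability = 28/364 = 1/13.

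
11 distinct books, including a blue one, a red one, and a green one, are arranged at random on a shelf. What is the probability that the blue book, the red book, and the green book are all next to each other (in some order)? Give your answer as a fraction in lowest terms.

3/55

There are 11! = 39916800 arrangements.
Treat the three as one block: 9! placements × 3! orders within the block = 362880·6 = 2177280.
Probability = 2177280/39916800 = 3/55.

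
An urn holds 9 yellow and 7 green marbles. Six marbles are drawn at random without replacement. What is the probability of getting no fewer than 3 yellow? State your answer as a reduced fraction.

There are C(16,6) = 8008 ways to choose the 6.
Count the complement (fewer than 3 yellow): C(9,0)·C(7,6) + C(9,1)·C(7,5) + C(9,2)·C(7,4) = 7 + 189 + 1260 = 1456.
Probability = 1 − 1456/8008 = 6552/8008 = 9/11.

9/11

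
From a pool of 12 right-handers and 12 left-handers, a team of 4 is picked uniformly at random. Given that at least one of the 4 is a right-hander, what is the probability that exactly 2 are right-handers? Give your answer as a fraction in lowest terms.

Work in counts. Selections with at least one right-hander: C(24,4) − C(12,4) = 10626 − 495 = 10131.
Of those, selections where exactly 2 are right-handers: C(12,2)·C(12,2) = 66·66 = 4356.
Conditional probability = 4356/10131 = 132/307.

132/307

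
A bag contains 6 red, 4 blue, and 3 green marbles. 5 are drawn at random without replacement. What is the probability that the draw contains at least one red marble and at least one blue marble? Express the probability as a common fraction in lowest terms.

380/429

There are C(13,5) = 1287 possible draws.
By inclusion-exclusion on the complements, draws missing all red or all blue: C(7,5) + C(9,5) − C(3,5) = 21 + 126 − 0 = 147.
So draws with at least one of each: 1287 − 147 = 1140, probability 1140/1287 = 380/429.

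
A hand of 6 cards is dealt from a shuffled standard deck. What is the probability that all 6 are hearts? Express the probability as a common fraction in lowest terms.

33/391510

There are C(52,6) = 20358520 possible 6-card hands.
Hands that are all hearts: C(13,6) = 1716.
Probability = 1716/20358520 = 33/391510.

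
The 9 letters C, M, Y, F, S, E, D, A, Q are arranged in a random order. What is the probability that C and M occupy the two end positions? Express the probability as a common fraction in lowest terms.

There are 9! = 362880 arrangements.
Place C and M at the ends in 2 ways, arrange the remaining 7 in 7! = 5040 ways: 2·5040 = 10080.
Probability = 10080/362880 = 1/36.

1/36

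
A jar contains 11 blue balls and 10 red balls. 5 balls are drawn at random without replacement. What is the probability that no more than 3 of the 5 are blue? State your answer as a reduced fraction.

97/119

There are C(21,5) = 20349 ways to choose the 5.
Count the complement (more than 3 blue): C(11,4)·C(10,1) + C(11,5)·C(10,0) = 3300 + 462 = 3762.
Probability = 1 − 3762/20349 = 16587/20349 = 97/119.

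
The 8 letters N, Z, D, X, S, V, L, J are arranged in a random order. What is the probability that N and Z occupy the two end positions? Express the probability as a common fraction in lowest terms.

1/28

There are 8! = 40320 arrangements.
Place N and Z at the ends in 2 ways, arrange the remaining 6 in 6! = 720 ways: 2·720 = 1440.
Probability = 1440/40320 = 1/28.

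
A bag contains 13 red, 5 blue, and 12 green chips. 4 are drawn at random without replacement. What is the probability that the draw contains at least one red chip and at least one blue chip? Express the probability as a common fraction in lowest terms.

There are C(30,4) = 27405 possible draws.
By inclusion-exclusion on the complements, draws missing all red or all blue: C(17,4) + C(25,4) − C(12,4) = 2380 + 12650 − 495 = 14535.
So draws with at least one of each: 27405 − 14535 = 12870, probability 12870/27405 = 286/609.

286/609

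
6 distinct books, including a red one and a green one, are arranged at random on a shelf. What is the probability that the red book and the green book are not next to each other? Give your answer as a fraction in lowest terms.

There are 6! = 720 arrangements.
Arrangements with the red book and the green book adjacent: 2·5! = 240.
So not adjacent: 720 − 240 = 480, probability 480/720 = 2/3.

2/3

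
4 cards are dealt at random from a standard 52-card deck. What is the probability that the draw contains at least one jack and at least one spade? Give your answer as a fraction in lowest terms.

There are C(52,4) = 270725 possible draws.
By inclusion-exclusion on the complements, draws missing all jacks or all spades: C(48,4) + C(39,4) − C(36,4) = 194580 + 82251 − 58905 = 217926.
So draws with at least one of each: 270725 − 217926 = 52799, probability 52799/270725.

52799/270725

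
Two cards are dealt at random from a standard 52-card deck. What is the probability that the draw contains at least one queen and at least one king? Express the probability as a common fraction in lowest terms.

8/663

There are C(52,2) = 1326 possible draws.
By inclusion-exclusion on the complements, draws missing all queens or all kings: C(48,2) + C(48,2) − C(44,2) = 1128 + 1128 − 946 = 1310.
So draws with at least one of each: 1326 − 1310 = 16, probability 16/1326 = 8/663.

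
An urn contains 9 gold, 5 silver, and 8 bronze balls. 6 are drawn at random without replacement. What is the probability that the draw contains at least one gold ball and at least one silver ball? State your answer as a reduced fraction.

20183/24871

There are C(22,6) = 74613 possible draws.
By inclusion-exclusion on the complements, draws missing all gold or all silver: C(13,6) + C(17,6) − C(8,6) = 1716 + 12376 − 28 = 14064.
So draws with at least one of each: 74613 − 14064 = 60549, probability 60549/74613 = 20183/24871.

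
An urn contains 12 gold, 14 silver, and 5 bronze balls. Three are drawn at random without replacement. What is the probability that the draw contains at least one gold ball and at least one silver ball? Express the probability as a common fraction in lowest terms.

2856/4495

There are C(31,3) = 4495 possible draws.
By inclusion-exclusion on the complements, draws missing all gold or all silver: C(19,3) + C(17,3) − C(5,3) = 969 + 680 − 10 = 1639.
So draws with at least one of each: 4495 − 1639 = 2856, probability 2856/4495.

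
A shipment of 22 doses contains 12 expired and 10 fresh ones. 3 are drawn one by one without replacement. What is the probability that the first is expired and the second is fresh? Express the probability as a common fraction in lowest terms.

20/77

Multiply the conditional probabilities at each draw: 12/22 · 10/21 = 120/462 = 20/77.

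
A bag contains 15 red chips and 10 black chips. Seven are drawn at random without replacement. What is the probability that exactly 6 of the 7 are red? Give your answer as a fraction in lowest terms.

Total number of selections: C(25,7) = 480700.
Selections with exactly 6 red: choose 6 of the 15 red and 1 of the 10 black, C(15,6)·C(10,1) = 5005·10 = 50050.
Probability = 50050/480700 = 91/874.

91/874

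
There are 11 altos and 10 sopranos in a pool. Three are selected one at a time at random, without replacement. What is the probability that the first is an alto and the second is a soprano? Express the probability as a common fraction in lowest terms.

11/42

Multiply the conditional probabilities at each draw: 11/21 · 10/20 = 110/420 = 11/42.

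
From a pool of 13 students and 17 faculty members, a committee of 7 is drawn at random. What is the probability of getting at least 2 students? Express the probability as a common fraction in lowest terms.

There are C(30,7) = 2035800 ways to choose the 7.
Count the complement (fewer than 2 students): C(13,0)·C(17,7) + C(13,1)·C(17,6) = 19448 + 160888 = 180336.
Probability = 1 − 180336/2035800 = 1855464/2035800 = 5947/6525.

5947/6525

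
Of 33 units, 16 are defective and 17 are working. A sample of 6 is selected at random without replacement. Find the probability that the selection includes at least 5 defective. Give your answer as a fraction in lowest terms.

1469/19778

Total selections: C(33,6) = 1107568.
Favorable selections (at least 5 defective): C(16,5)·C(17,1) + C(16,6)·C(17,0) = 74256 + 8008 = 82264.
Probability = 82264/1107568 = 1469/19778.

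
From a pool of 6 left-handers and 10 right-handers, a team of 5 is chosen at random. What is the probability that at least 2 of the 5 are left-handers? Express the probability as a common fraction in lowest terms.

17/26

There are C(16,5) = 4368 ways to choose the 5.
Count the complement (fewer than 2 left-handers): C(6,0)·C(10,5) + C(6,1)·C(10,4) = 252 + 1260 = 1512.
Probability = 1 − 1512/4368 = 2856/4368 = 17/26.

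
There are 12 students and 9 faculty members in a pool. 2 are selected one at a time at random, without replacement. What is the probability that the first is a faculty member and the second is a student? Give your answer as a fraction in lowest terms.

Multiply the conditional probabilities at each draw: 9/21 · 12/20 = 108/420 = 9/35.

9/35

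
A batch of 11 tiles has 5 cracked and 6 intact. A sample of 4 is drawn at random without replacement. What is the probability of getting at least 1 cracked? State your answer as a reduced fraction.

There are C(11,4) = 330 ways to choose the 4.
The complement is all 4 are intact: C(6,4) = 15.
Probability = 1 − 15/330 = 315/330 = 21/22.

21/22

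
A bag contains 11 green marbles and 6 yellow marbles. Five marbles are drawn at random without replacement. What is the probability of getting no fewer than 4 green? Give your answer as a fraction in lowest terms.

There are C(17,5) = 6188 ways to choose the 5.
Favorable selections (no fewer than 4 green): C(11,4)·C(6,1) + C(11,5)·C(6,0) = 1980 + 462 = 2442.
Probability = 2442/6188 = 1221/3094.

1221/3094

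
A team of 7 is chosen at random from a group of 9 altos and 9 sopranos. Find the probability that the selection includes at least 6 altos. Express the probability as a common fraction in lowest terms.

Total selections: C(18,7) = 31824.
Favorable selections (at least 6 altos): C(9,6)·C(9,1) + C(9,7)·C(9,0) = 756 + 36 = 792.
Probability = 792/31824 = 11/442.

11/442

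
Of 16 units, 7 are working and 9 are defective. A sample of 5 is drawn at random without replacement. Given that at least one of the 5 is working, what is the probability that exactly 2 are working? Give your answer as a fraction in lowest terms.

42/101

Work in counts. Selections with at least one working: C(16,5) − C(9,5) = 4368 − 126 = 4242.
Of those, selections where exactly 2 are working: C(7,2)·C(9,3) = 21·84 = 1764.
Conditional probability = 1764/4242 = 42/101.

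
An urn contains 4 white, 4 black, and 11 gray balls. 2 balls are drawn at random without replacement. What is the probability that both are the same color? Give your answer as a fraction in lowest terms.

There are C(19,2) = 171 ways to draw 2 balls.
All same color: C(4,2) + C(4,2) + C(11,2) = 6 + 6 + 55 = 67.
Probability = 67/171.

67/171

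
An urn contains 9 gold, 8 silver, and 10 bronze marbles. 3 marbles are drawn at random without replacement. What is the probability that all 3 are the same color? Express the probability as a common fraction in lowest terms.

There are C(27,3) = 2925 ways to draw 3 marbles.
All same color: C(9,3) + C(8,3) + C(10,3) = 84 + 56 + 120 = 260.
Probability = 260/2925 = 4/45.

4/45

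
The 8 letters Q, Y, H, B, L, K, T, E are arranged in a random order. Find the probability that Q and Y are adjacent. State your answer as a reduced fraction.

There are 8! = 40320 arrangements.
Treat Q and Y as a block: 7! arrangements of the blocks × 2 orders within the block = 2·5040 = 10080.
Probability = 10080/40320 = 1/4.

1/4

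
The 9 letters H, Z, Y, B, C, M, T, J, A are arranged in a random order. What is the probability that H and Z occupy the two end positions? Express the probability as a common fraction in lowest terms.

1/36

There are 9! = 362880 arrangements.
Place H and Z at the ends in 2 ways, arrange the remaining 7 in 7! = 5040 ways: 2·5040 = 10080.
Probability = 10080/362880 = 1/36.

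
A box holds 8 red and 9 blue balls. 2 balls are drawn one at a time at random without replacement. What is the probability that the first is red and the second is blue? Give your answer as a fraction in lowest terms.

9/34

Multiply the conditional probabilities at each draw: 8/17 · 9/16 = 72/272 = 9/34.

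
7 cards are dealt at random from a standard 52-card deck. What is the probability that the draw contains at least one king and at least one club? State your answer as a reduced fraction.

53122231/133784560

There are C(52,7) = 133784560 possible draws.
By inclusion-exclusion on the complements, draws missing all kings or all clubs: C(48,7) + C(39,7) − C(36,7) = 73629072 + 15380937 − 8347680 = 80662329.
So draws with at least one of each: 133784560 − 80662329 = 53122231, probability 53122231/133784560.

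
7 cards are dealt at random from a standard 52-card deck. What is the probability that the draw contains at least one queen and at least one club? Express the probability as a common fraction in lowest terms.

53122231/133784560

There are C(52,7) = 133784560 possible draws.
By inclusion-exclusion on the complements, draws missing all queens or all clubs: C(48,7) + C(39,7) − C(36,7) = 73629072 + 15380937 − 8347680 = 80662329.
So draws with at least one of each: 133784560 − 80662329 = 53122231, probability 53122231/133784560.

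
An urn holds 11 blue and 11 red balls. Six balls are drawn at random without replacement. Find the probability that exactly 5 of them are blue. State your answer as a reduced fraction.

22/323

The sample space is all 6-subsets of the 22: C(22,6) = 74613.
Selections with exactly 5 blue: choose 5 of the 11 blue and 1 of the 11 red, C(11,5)·C(11,1) = 462·11 = 5082.
Probability = 5082/74613 = 22/323.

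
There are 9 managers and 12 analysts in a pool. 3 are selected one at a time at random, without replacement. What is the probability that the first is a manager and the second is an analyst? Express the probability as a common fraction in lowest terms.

9/35

Multiply the conditional probabilities at each draw: 9/21 · 12/20 = 108/420 = 9/35.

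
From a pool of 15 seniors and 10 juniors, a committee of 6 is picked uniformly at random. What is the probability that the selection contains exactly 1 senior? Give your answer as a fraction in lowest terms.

Total number of selections: C(25,6) = 177100.
Selections with exactly 1 senior: choose 1 of the 15 seniors and 5 of the 10 juniors, C(15,1)·C(10,5) = 15·252 = 3780.
Probability = 3780/177100 = 27/1265.

27/1265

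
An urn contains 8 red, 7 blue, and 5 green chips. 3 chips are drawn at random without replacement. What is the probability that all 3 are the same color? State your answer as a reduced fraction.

101/1140

There are C(20,3) = 1140 ways to draw 3 chips.
All same color: C(8,3) + C(7,3) + C(5,3) = 56 + 35 + 10 = 101.
Probability = 101/1140.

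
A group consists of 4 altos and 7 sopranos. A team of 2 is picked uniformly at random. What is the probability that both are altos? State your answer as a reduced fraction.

There are C(11,2) = 55 possible selections.
Selections with all altos: C(4,2) = 6.
Probability = 6/55.

6/55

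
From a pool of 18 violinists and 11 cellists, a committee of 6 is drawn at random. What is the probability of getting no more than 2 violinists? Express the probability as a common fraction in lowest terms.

4939/39585

There are C(29,6) = 475020 ways to choose the 6.
Favorable selections (no more than 2 violinists): C(18,0)·C(11,6) + C(18,1)·C(11,5) + C(18,2)·C(11,4) = 462 + 8316 + 50490 = 59268.
Probability = 59268/475020 = 4939/39585.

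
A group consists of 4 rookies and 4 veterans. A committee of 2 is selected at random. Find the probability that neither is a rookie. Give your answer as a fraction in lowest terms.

3/14

There are C(8,2) = 28 possible selections.
Selections with no rookies (all veterans): C(4,2) = 6.
Probability = 6/28 = 3/14.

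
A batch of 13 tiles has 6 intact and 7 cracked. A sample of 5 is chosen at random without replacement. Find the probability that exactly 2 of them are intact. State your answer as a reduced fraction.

There are C(13,5) = 1287 ways to choose 5 from 13.
Selections with exactly 2 intact: choose 2 of the 6 intact and 3 of the 7 cracked, C(6,2)·C(7,3) = 15·35 = 525.
Probability = 525/1287 = 175/429.

175/429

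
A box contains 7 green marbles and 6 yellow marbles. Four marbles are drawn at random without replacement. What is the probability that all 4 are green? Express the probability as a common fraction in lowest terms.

There are C(13,4) = 715 possible selections.
Selections with all green: C(7,4) = 35.
Probability = 35/715 = 7/143.

7/143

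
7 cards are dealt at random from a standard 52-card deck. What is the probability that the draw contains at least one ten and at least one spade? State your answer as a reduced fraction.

There are C(52,7) = 133784560 possible draws.
By inclusion-exclusion on the complements, draws missing all tens or all spades: C(48,7) + C(39,7) − C(36,7) = 73629072 + 15380937 − 8347680 = 80662329.
So draws with at least one of each: 133784560 − 80662329 = 53122231, probability 53122231/133784560.

53122231/133784560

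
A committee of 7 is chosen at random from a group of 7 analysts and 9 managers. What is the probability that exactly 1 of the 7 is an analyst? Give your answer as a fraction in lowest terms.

The sample space is all 7-subsets of the 16: C(16,7) = 11440.
Selections with exactly 1 analyst: choose 1 of the 7 analysts and 6 of the 9 managers, C(7,1)·C(9,6) = 7·84 = 588.
Probability = 588/11440 = 147/2860.

147/2860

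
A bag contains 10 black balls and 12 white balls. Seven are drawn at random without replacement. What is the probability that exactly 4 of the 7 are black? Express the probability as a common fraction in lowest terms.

175/646

Total number of selections: C(22,7) = 170544.
Selections with exactly 4 black: choose 4 of the 10 black and 3 of the 12 white, C(10,4)·C(12,3) = 210·220 = 46200.
Probability = 46200/170544 = 175/646.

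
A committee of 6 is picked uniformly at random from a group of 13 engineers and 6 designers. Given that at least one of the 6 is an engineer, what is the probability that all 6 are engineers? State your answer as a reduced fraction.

Work in counts. Selections with at least one engineer: C(19,6) − C(6,6) = 27132 − 1 = 27131.
Of those, selections where all 6 are engineers: C(13,6) = 1716.
Conditional probability = 1716/27131 = 132/2087.

132/2087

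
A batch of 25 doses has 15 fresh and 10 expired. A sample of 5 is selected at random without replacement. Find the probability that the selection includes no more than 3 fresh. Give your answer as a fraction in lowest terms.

1737/2530

Total selections: C(25,5) = 53130.
Favorable selections (no more than 3 fresh): C(15,0)·C(10,5) + C(15,1)·C(10,4) + C(15,2)·C(10,3) + C(15,3)·C(10,2) = 252 + 3150 + 12600 + 20475 = 36477.
Probability = 36477/53130 = 1737/2530.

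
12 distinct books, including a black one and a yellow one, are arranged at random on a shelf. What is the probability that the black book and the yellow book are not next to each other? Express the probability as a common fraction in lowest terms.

There are 12! = 479001600 arrangements.
Arrangements with the black book and the yellow book adjacent: 2·11! = 79833600.
So not adjacent: 479001600 − 79833600 = 399168000, probability 399168000/479001600 = 5/6.

5/6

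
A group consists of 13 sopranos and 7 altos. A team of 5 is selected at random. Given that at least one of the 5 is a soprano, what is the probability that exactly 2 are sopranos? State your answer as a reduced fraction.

Work in counts. Selections with at least one soprano: C(20,5) − C(7,5) = 15504 − 21 = 15483.
Of those, selections where exactly 2 are sopranos: C(13,2)·C(7,3) = 78·35 = 2730.
Conditional probability = 2730/15483 = 70/397.

70/397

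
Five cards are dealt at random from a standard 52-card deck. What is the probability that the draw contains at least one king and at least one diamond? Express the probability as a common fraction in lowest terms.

229297/866320

There are C(52,5) = 2598960 possible draws.
By inclusion-exclusion on the complements, draws missing all kings or all diamonds: C(48,5) + C(39,5) − C(36,5) = 1712304 + 575757 − 376992 = 1911069.
So draws with at least one of each: 2598960 − 1911069 = 687891, probability 687891/2598960 = 229297/866320.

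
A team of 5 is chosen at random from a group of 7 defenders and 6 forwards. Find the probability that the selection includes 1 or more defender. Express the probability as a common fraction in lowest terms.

427/429

There are C(13,5) = 1287 ways to choose the 5.
The complement is all 5 are forwards: C(6,5) = 6.
Probability = 1 − 6/1287 = 1281/1287 = 427/429.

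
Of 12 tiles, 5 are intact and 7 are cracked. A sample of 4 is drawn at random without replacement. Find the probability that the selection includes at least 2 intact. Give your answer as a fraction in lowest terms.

19/33

Total selections: C(12,4) = 495.
Count the complement (fewer than 2 intact): C(5,0)·C(7,4) + C(5,1)·C(7,3) = 35 + 175 = 210.
Probability = 1 − 210/495 = 285/495 = 19/33.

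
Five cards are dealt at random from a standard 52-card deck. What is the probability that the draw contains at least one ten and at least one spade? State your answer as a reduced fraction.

229297/866320

There are C(52,5) = 2598960 possible draws.
By inclusion-exclusion on the complements, draws missing all tens or all spades: C(48,5) + C(39,5) − C(36,5) = 1712304 + 575757 − 376992 = 1911069.
So draws with at least one of each: 2598960 − 1911069 = 687891, probability 687891/2598960 = 229297/866320.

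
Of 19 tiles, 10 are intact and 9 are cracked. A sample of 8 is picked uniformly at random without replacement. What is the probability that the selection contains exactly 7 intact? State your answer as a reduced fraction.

60/4199

The sample space is all 8-subsets of the 19: C(19,8) = 75582.
Selections with exactly 7 intact: choose 7 of the 10 intact and 1 of the 9 cracked, C(10,7)·C(9,1) = 120·9 = 1080.
Probability = 1080/75582 = 60/4199.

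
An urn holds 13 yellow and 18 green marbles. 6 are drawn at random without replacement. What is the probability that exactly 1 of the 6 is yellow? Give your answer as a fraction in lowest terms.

Total number of selections: C(31,6) = 736281.
Selections with exactly 1 yellow: choose 1 of the 13 yellow and 5 of the 18 green, C(13,1)·C(18,5) = 13·8568 = 111384.
Probability = 111384/736281 = 136/899.

136/899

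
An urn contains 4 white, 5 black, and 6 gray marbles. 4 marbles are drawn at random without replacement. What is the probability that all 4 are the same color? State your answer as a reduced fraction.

There are C(15,4) = 1365 ways to draw 4 marbles.
All same color: C(4,4) + C(5,4) + C(6,4) = 1 + 5 + 15 = 21.
Probability = 21/1365 = 1/65.

1/65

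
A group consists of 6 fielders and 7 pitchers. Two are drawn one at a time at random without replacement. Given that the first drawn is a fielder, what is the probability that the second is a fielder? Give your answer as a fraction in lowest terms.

After removing one fielder, 12 remain: 5 fielders and 7 pitchers.
So the probability the next is a fielder is 5/12.

5/12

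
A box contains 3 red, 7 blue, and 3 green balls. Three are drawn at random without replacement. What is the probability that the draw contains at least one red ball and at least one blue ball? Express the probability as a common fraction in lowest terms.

There are C(13,3) = 286 possible draws.
By inclusion-exclusion on the complements, draws missing all red or all blue: C(10,3) + C(6,3) − C(3,3) = 120 + 20 − 1 = 139.
So draws with at least one of each: 286 − 139 = 147, probability 147/286.

147/286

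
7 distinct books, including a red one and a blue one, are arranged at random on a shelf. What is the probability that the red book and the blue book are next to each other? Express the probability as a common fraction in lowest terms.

There are 7! = 5040 arrangements.
Treat the red book and the blue book as a block: 6! arrangements of the blocks × 2 orders within the block = 2·720 = 1440.
Probability = 1440/5040 = 2/7.

2/7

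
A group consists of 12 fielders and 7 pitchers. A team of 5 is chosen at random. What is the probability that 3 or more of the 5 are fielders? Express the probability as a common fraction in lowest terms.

Total selections: C(19,5) = 11628.
Favorable selections (3 or more fielders): C(12,3)·C(7,2) + C(12,4)·C(7,1) + C(12,5)·C(7,0) = 4620 + 3465 + 792 = 8877.
Probability = 8877/11628 = 2959/3876.

2959/3876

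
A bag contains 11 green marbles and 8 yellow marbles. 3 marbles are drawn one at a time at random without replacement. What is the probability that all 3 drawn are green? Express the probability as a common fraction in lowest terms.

Multiply the conditional probabilities at each draw: 11/19 · 10/18 · 9/17 = 990/5814 = 55/323.

55/323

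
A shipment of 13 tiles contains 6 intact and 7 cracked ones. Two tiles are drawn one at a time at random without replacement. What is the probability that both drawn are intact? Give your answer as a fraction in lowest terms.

5/26

Multiply the conditional probabilities at each draw: 6/13 · 5/12 = 30/156 = 5/26.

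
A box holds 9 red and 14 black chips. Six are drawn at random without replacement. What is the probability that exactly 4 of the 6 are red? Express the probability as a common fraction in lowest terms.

The sample space is all 6-subsets of the 23: C(23,6) = 100947.
Selections with exactly 4 red: choose 4 of the 9 red and 2 of the 14 black, C(9,4)·C(14,2) = 126·91 = 11466.
Probability = 11466/100947 = 546/4807.

546/4807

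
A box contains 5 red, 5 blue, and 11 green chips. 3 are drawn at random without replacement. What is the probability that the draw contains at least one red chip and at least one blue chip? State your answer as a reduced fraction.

75/266

There are C(21,3) = 1330 possible draws.
By inclusion-exclusion on the complements, draws missing all red or all blue: C(16,3) + C(16,3) − C(11,3) = 560 + 560 − 165 = 955.
So draws with at least one of each: 1330 − 955 = 375, probability 375/1330 = 75/266.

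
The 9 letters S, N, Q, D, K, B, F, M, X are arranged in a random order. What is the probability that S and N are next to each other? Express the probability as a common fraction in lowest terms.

2/9

There are 9! = 362880 arrangements.
Treat S and N as a block: 8! arrangements of the blocks × 2 orders within the block = 2·40320 = 80640.
Probability = 80640/362880 = 2/9.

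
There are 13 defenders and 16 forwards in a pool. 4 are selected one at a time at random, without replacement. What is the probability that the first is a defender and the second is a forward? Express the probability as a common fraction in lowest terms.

Multiply the conditional probabilities at each draw: 13/29 · 16/28 = 208/812 = 52/203.

52/203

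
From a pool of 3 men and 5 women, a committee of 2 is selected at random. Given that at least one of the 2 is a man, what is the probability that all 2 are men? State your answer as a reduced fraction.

Work in counts. Selections with at least one man: C(8,2) − C(5,2) = 28 − 10 = 18.
Of those, selections where all 2 are men: C(3,2) = 3.
Conditional probability = 3/18 = 1/6.

1/6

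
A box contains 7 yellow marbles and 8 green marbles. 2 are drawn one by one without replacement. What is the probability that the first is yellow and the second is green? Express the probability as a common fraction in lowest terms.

4/15

Multiply the conditional probabilities at each draw: 7/15 · 8/14 = 56/210 = 4/15.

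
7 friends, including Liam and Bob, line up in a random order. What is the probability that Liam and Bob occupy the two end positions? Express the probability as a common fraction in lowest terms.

1/21

There are 7! = 5040 arrangements.
Place Liam and Bob at the ends in 2 ways, arrange the remaining 5 in 5! = 120 ways: 2·120 = 240.
Probability = 240/5040 = 1/21.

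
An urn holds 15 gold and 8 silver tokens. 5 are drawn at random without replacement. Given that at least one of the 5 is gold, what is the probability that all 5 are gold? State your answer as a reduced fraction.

429/4799

Work in counts. Selections with at least one gold: C(23,5) − C(8,5) = 33649 − 56 = 33593.
Of those, selections where all 5 are gold: C(15,5) = 3003.
Conditional probability = 3003/33593 = 429/4799.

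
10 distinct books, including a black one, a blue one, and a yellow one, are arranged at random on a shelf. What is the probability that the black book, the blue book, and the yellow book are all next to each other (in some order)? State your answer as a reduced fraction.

1/15

There are 10! = 3628800 arrangements.
Treat the three as one block: 8! placements × 3! orders within the block = 40320·6 = 241920.
Probability = 241920/3628800 = 1/15.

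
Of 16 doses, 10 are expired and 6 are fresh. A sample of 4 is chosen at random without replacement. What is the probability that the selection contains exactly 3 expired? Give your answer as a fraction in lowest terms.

Total number of selections: C(16,4) = 1820.
Selections with exactly 3 expired: choose 3 of the 10 expired and 1 of the 6 fresh, C(10,3)·C(6,1) = 120·6 = 720.
Probability = 720/1820 = 36/91.

36/91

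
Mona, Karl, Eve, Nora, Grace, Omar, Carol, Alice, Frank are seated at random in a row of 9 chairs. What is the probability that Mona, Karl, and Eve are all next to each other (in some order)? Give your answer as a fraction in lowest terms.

1/12

There are 9! = 362880 arrangements.
Treat the three as one block: 7! placements × 3! orders within the block = 5040·6 = 30240.
Probability = 30240/362880 = 1/12.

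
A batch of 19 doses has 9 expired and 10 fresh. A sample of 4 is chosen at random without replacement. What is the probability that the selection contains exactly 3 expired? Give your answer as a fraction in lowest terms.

Total number of selections: C(19,4) = 3876.
Selections with exactly 3 expired: choose 3 of the 9 expired and 1 of the 10 fresh, C(9,3)·C(10,1) = 84·10 = 840.
Probability = 840/3876 = 70/323.

70/323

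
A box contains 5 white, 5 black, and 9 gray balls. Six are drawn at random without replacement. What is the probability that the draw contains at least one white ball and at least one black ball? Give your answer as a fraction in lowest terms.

505/646

There are C(19,6) = 27132 possible draws.
By inclusion-exclusion on the complements, draws missing all white or all black: C(14,6) + C(14,6) − C(9,6) = 3003 + 3003 − 84 = 5922.
So draws with at least one of each: 27132 − 5922 = 21210, probability 21210/27132 = 505/646.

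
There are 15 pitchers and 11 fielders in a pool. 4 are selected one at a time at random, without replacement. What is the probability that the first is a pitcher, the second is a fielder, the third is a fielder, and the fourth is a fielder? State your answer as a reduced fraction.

Multiply the conditional probabilities at each draw: 15/26 · 11/25 · 10/24 · 9/23 = 14850/358800 = 99/2392.

99/2392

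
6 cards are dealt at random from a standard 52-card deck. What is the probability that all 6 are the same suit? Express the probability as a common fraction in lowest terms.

There are C(52,6) = 20358520 possible 6-card hands.
Hands of one suit: 4 suits × C(13,6) = 4·1716 = 6864.
Probability = 6864/20358520 = 66/195755.

66/195755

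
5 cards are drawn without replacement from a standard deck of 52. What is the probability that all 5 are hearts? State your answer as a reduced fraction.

There are C(52,5) = 2598960 possible 5-card hands.
Hands that are all hearts: C(13,5) = 1287.
Probability = 1287/2598960 = 33/66640.

33/66640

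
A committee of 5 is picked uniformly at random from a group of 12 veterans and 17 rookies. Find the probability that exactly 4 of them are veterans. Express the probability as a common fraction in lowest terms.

187/2639

The sample space is all 5-subsets of the 29: C(29,5) = 118755.
Selections with exactly 4 veterans: choose 4 of the 12 veterans and 1 of the 17 rookies, C(12,4)·C(17,1) = 495·17 = 8415.
Probability = 8415/118755 = 187/2639.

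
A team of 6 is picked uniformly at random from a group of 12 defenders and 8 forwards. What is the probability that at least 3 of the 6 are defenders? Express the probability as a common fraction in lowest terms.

44/51

There are C(20,6) = 38760 ways to choose the 6.
Favorable selections (at least 3 defenders): C(12,3)·C(8,3) + C(12,4)·C(8,2) + C(12,5)·C(8,1) + C(12,6)·C(8,0) = 12320 + 13860 + 6336 + 924 = 33440.
Probability = 33440/38760 = 44/51.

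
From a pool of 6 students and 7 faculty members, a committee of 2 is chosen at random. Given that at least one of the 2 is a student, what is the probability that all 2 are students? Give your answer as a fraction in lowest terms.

Work in counts. Selections with at least one student: C(13,2) − C(7,2) = 78 − 21 = 57.
Of those, selections where all 2 are students: C(6,2) = 15.
Conditional probability = 15/57 = 5/19.

5/19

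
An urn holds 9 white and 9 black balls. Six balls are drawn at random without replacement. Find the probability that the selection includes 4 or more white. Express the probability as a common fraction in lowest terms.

There are C(18,6) = 18564 ways to choose the 6.
Favorable selections (4 or more white): C(9,4)·C(9,2) + C(9,5)·C(9,1) + C(9,6)·C(9,0) = 4536 + 1134 + 84 = 5754.
Probability = 5754/18564 = 137/442.

137/442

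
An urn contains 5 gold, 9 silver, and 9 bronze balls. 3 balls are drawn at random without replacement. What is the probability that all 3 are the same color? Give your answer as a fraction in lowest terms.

178/1771

There are C(23,3) = 1771 ways to draw 3 balls.
All same color: C(5,3) + C(9,3) + C(9,3) = 10 + 84 + 84 = 178.
Probability = 178/1771.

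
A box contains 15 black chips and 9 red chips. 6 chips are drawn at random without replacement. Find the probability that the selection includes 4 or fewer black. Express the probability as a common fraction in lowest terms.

333/437

There are C(24,6) = 134596 ways to choose the 6.
Count the complement (more than 4 black): C(15,5)·C(9,1) + C(15,6)·C(9,0) = 27027 + 5005 = 32032.
Probability = 1 − 32032/134596 = 102564/134596 = 333/437.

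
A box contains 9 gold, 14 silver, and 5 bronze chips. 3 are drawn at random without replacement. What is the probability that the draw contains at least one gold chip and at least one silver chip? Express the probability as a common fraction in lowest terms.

There are C(28,3) = 3276 possible draws.
By inclusion-exclusion on the complements, draws missing all gold or all silver: C(19,3) + C(14,3) − C(5,3) = 969 + 364 − 10 = 1323.
So draws with at least one of each: 3276 − 1323 = 1953, probability 1953/3276 = 31/52.

31/52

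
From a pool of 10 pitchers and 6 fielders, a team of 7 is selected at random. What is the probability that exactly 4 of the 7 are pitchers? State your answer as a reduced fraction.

The sample space is all 7-subsets of the 16: C(16,7) = 11440.
Selections with exactly 4 pitchers: choose 4 of the 10 pitchers and 3 of the 6 fielders, C(10,4)·C(6,3) = 210·20 = 4200.
Probability = 4200/11440 = 105/286.

105/286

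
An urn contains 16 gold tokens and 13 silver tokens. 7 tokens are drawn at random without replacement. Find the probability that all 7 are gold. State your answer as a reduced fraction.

44/6003

There are C(29,7) = 1560780 possible selections.
Selections with all gold: C(16,7) = 11440.
Probability = 11440/1560780 = 44/6003.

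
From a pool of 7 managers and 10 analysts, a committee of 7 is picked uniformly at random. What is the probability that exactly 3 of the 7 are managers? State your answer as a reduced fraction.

There are C(17,7) = 19448 ways to choose 7 from 17.
Selections with exactly 3 managers: choose 3 of the 7 managers and 4 of the 10 analysts, C(7,3)·C(10,4) = 35·210 = 7350.
Probability = 7350/19448 = 3675/9724.

3675/9724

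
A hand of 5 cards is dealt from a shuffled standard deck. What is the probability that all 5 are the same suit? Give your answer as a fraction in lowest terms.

There are C(52,5) = 2598960 possible 5-card hands.
Hands of one suit: 4 suits × C(13,5) = 4·1287 = 5148.
Probability = 5148/2598960 = 33/16660.

33/16660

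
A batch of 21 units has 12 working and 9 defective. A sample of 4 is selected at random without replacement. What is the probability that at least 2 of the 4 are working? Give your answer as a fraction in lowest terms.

There are C(21,4) = 5985 ways to choose the 4.
Count the complement (fewer than 2 working): C(12,0)·C(9,4) + C(12,1)·C(9,3) = 126 + 1008 = 1134.
Probability = 1 − 1134/5985 = 4851/5985 = 77/95.

77/95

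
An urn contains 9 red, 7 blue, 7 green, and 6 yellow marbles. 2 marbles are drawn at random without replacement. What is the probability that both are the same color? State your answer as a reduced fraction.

93/406

There are C(29,2) = 406 ways to draw 2 marbles.
All same color: C(9,2) + C(7,2) + C(7,2) + C(6,2) = 36 + 21 + 21 + 15 = 93.
Probability = 93/406.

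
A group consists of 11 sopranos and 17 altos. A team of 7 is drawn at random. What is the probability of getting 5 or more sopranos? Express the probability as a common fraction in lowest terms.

There are C(28,7) = 1184040 ways to choose the 7.
Favorable selections (5 or more sopranos): C(11,5)·C(17,2) + C(11,6)·C(17,1) + C(11,7)·C(17,0) = 62832 + 7854 + 330 = 71016.
Probability = 71016/1184040 = 269/4485.

269/4485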